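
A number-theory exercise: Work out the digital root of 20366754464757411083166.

6

2+0+3+6+6+7+5+4+4+6+4+7+5+7+4+1+1+0+8+3+1+6+6 = 96
9+6 = 15
1+5 = 6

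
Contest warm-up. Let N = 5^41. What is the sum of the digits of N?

5^41 = 45474735088646411895751953125
Sum of its 29 digits: 137.

137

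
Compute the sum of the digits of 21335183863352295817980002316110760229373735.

170

2+1+3+3+5+1+8+3+8+6+3+3+5+2+2+9+5+8+1+7+9+8+0+0+0+2+3+1+6+1+1+0+7+6+0+2+2+9+3+7+3+7+3+5 = 170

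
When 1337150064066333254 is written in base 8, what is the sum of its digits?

1337150064066333254 in base 8 is 112164056302404105106.
Digit sum: 1+1+2+1+6+4+0+5+6+3+0+2+4+0+4+1+0+5+1+0+6 = 52.

52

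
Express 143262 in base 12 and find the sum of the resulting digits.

42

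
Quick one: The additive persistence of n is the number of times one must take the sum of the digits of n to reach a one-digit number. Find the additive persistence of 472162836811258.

472162836811258 → 64 → 10 → 1 (3 steps)

3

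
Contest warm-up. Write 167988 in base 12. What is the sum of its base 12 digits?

167988 in base 12 is 81270.
Digit sum: 8+1+2+7+0 = 18.

18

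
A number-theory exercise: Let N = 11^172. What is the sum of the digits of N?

826

11^172 = 131686679564309992583689246717046745623159547302880447645149190769919344306504681735860668437970599644099693441821072495140502932547362448492439469443408919640625236602330355362321
Sum of its 180 digits: 826.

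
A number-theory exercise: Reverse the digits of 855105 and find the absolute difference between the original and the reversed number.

Reverse of 855105 is 501558.
|855105 − 501558| = 353547

353547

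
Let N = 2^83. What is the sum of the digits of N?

122

2^83 = 9671406556917033397649408
Sum of its 25 digits: 122.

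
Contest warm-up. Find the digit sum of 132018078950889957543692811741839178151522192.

205

1+3+2+0+1+8+0+7+8+9+5+0+8+8+9+9+5+7+5+4+3+6+9+2+8+1+1+7+4+1+8+3+9+1+7+8+1+5+1+5+2+2+1+9+2 = 205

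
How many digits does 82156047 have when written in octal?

9

82156047 in base 8 is 471315017, which has 9 digits.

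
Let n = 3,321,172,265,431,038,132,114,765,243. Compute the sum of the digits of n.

3+3+2+1+1+7+2+2+6+5+4+3+1+0+3+8+1+3+2+1+1+4+7+6+5+2+4+3 = 90

90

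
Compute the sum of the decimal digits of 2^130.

2^130 = 1361129467683753853853498429727072845824
Sum of its 40 digits: 196.

196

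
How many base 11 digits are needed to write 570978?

6

570978 in base 11 is 35AA91, which has 6 digits.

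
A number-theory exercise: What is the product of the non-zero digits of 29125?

180

2×9×1×2×5 = 180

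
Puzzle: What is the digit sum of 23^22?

23^22 = 907846434775996175406740561329
Sum of its 30 digits: 148.

148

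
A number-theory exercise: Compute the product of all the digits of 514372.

5×1×4×3×7×2 = 840

840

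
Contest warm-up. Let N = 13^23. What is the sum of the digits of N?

13^23 = 41753905413413116367045797
Sum of its 26 digits: 106.

106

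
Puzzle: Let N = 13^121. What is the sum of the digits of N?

13^121 = 612555761606078876565140003320185794735835689721359911559436611973543714766884691881318122370732994866272046655707596935346467437026413
Sum of its 135 digits: 625.

625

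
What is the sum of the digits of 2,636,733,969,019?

64

2+6+3+6+7+3+3+9+6+9+0+1+9 = 64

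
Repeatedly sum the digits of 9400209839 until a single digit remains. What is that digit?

8

9+4+0+0+2+0+9+8+3+9 = 44
4+4 = 8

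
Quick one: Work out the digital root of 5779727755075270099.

5+7+7+9+7+2+7+7+5+5+0+7+5+2+7+0+0+9+9 = 100
1+0+0 = 1
(Equivalently, 5779727755075270099 mod 9 = 1.)

1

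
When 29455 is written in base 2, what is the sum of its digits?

29455 in base 2 is 111001100001111.
Digit sum: 1+1+1+0+0+1+1+0+0+0+0+1+1+1+1 = 9.

9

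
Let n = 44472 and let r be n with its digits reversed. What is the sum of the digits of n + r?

Reversal of 44472 is 27444; 44472 + 27444 = 71916.
Digit sum of 71916: 7+1+9+1+6 = 24.

24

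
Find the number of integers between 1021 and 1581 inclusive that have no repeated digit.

267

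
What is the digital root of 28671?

6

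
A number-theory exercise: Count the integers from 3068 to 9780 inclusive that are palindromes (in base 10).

67

The integers in [3068, 9780] that are palindromes (in base 10): 3113, 3223, 3333, 3443, 3553, 3663, …, 9669, 9779.
67 qualify.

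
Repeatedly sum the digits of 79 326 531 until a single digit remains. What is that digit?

7+9+3+2+6+5+3+1 = 36
3+6 = 9

9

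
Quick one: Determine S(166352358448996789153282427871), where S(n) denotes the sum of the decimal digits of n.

153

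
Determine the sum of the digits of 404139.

4+0+4+1+3+9 = 21

21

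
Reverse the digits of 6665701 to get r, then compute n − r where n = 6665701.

5590035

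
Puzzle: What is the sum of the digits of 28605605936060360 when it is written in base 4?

28605605936060360 in base 4 is 1211220022112210121311133020.
Digit sum: 1+2+1+1+2+2+0+0+2+2+1+1+2+2+1+0+1+2+1+3+1+1+1+3+3+0+2+0 = 38.

38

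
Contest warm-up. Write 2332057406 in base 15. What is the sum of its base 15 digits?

2332057406 in base 15 is D9B04E8B.
Digit sum: 13+9+11+0+4+14+8+11 = 70.

70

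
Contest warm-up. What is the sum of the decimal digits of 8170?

16

8+1+7+0 = 16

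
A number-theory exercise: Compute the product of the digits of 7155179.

7×1×5×5×1×7×9 = 11025

11025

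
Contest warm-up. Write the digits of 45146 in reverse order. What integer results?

Reversing 45146 gives 64154.

64154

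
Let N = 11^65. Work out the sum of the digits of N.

11^65 = 49037072529784926354564633467068256934391775784906793870653283088651
Sum of its 68 digits: 338.

338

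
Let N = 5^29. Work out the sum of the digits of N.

5^29 = 186264514923095703125
Sum of its 21 digits: 83.

83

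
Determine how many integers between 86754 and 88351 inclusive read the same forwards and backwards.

The integers in [86754, 88351] that read the same forwards and backwards: 86768, 86868, 86968, 87078, 87178, 87278, …, 88188, 88288.
16 qualify.

16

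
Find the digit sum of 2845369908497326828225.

2+8+4+5+3+6+9+9+0+8+4+9+7+3+2+6+8+2+8+2+2+5 = 112

112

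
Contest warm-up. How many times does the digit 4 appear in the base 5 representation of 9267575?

9267575 in base 5 is 4333030300.
The digit 4 appears 1 time.

1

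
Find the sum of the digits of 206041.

2+0+6+0+4+1 = 13

13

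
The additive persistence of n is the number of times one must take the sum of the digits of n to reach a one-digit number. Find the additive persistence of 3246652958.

3246652958 → 50 → 5 (2 steps)

2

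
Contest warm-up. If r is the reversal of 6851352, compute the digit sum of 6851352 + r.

Reversal of 6851352 is 2531586; 6851352 + 2531586 = 9382938.
Digit sum of 9382938: 9+3+8+2+9+3+8 = 42.

42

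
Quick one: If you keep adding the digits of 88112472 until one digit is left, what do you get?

6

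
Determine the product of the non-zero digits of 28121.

2×8×1×2×1 = 32

32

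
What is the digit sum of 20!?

20! = 2432902008176640000
Sum of its 19 digits: 54.

54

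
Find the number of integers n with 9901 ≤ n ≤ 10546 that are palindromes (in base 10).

The integers in [9901, 10546] that are palindromes (in base 10): 9999, 10001, 10101, 10201, 10301, 10401, 10501.
7 qualify.

7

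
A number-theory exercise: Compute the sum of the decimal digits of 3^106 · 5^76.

459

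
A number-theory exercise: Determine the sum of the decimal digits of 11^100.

439

11^100 = 137806123398222701841183371720896367762643312000384664331464775521549852095523076769401159497458526446001
Sum of its 105 digits: 439.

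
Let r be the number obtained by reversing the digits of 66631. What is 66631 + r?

80297

Reverse of 66631 is 13666.
66631 + 13666 = 80297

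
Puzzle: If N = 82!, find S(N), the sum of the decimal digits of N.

82! = 475364333701284174842138206989404946643813294067993328617160934076743994734899148613007131808479167119360000000000000000000
Sum of its 123 digits: 477.

477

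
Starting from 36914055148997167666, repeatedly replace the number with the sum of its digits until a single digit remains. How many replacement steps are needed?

2

36914055148997167666 → 103 → 4 (2 steps)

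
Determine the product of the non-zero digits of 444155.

4×4×4×1×5×5 = 1600

1600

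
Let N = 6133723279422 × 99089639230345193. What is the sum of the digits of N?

156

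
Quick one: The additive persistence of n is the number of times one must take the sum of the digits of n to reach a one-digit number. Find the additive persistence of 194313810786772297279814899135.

2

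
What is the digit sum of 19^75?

406

19^75 = 806343466664501958883962520287018859560965241046221848612532346349415118247222072013272915091499
Sum of its 96 digits: 406.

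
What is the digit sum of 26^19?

125

26^19 = 766467265200361890474622976
Sum of its 27 digits: 125.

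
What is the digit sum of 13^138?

13^138 = 5298862111705984468986826004208960681542272238274522316228155317510506921316368923561909729710342452590041368532447502426123793365390569569956006999824329
Sum of its 154 digits: 676.

676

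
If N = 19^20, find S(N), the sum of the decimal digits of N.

136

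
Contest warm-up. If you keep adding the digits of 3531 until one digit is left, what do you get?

3+5+3+1 = 12
1+2 = 3

3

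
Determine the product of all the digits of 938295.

19440

9×3×8×2×9×5 = 19440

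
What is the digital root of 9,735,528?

3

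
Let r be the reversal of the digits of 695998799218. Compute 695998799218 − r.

Reverse of 695998799218 is 812997899596.
695998799218 − 812997899596 = -116999100378

-116999100378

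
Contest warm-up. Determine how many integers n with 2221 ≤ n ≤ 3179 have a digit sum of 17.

The integers in [2221, 3179] that have a digit sum of 17: 2249, 2258, 2267, 2276, 2285, 2294, …, 3167, 3176.
73 qualify.

73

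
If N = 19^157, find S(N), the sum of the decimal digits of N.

901

19^157 = 581186274899706972831421391417641072300700843706617376040224916350662006010995942378926073253583568161964251127580417823679739851997917309209993609088481759108685890042812061131177154939404645838384739
Sum of its 201 digits: 901.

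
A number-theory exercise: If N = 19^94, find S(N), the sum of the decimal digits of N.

19^94 = 1595285763662327514781942118440972367783779826227710302594458246708175810260159788969621288692440784479538530820039954521
Sum of its 121 digits: 568.

568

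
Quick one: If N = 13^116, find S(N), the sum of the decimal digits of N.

13^116 = 1649790762567780369048541188011047325793472243541784821042779185100564014853187891722489037958520615433827318736705504642819733841
Sum of its 130 digits: 574.

574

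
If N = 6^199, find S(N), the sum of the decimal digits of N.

6^199 = 71137537302004566799495815253128955390498124225748238249246513155852154924936623169845356556792849549468802577779354971825744206752932540397335931986640896
Sum of its 155 digits: 747.

747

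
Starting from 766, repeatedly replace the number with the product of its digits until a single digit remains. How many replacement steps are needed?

766 → 252 → 20 → 0 (3 steps)

3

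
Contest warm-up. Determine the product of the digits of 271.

2×7×1 = 14

14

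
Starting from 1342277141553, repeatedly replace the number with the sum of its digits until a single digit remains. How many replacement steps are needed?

2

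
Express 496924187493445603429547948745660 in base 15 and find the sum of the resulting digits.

210

496924187493445603429547948745660 in base 15 is 8B2DD39E5A41B52E54E97EA25B40.
Digit sum: 8+11+2+13+13+3+9+14+5+10+4+1+11+5+2+14+5+4+14+9+7+14+10+2+5+11+4+0 = 210.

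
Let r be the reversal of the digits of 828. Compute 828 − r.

0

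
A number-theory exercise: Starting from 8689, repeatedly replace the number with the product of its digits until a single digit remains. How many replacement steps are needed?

3

8689 → 3456 → 360 → 0 (3 steps)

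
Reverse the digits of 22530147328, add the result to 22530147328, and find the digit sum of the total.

38

Reversal of 22530147328 is 82374103522; 22530147328 + 82374103522 = 104904250850.
Digit sum of 104904250850: 1+0+4+9+0+4+2+5+0+8+5+0 = 38.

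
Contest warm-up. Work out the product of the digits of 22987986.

870912

2×2×9×8×7×9×8×6 = 870912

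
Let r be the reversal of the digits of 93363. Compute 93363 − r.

Reverse of 93363 is 36339.
93363 − 36339 = 57024

57024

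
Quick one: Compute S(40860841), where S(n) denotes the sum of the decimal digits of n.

4+0+8+6+0+8+4+1 = 31

31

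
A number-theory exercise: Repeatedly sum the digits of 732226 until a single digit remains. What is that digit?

4

7+3+2+2+2+6 = 22
2+2 = 4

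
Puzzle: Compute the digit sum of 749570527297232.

7+4+9+5+7+0+5+2+7+2+9+7+2+3+2 = 71

71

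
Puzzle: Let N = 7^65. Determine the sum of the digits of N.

247

7^65 = 8538323413450849900970017037940802745289307058918668807
Sum of its 55 digits: 247.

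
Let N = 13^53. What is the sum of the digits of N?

13^53 = 109395050288514219040366056833567359441133418834382438145053
Sum of its 60 digits: 241.

241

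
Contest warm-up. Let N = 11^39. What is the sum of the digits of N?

11^39 = 41144777789250865278081232758997200423491
Sum of its 41 digits: 188.

188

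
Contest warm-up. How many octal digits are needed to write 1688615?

7

1688615 in base 8 is 6342047, which has 7 digits.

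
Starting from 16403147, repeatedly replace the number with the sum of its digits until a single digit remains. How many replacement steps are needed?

2

16403147 → 26 → 8 (2 steps)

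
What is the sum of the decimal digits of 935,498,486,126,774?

9+3+5+4+9+8+4+8+6+1+2+6+7+7+4 = 83

83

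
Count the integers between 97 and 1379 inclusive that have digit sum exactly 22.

21

The integers in [97, 1379] that have digit sum exactly 22: 499, 589, 598, 679, 688, 697, …, 985, 994.
21 qualify.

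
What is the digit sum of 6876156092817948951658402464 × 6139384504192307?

192

6876156092817948951658402464 × 6139384504192307 = 42215366164654034436616182497923590258644448
Sum of its 44 digits: 192.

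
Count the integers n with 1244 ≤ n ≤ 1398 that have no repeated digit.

The integers in [1244, 1398] that have no repeated digit: 1245, 1246, 1247, 1248, 1249, 1250, …, 1397, 1398.
96 qualify.

96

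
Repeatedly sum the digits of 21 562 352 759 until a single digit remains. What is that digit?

2

2+1+5+6+2+3+5+2+7+5+9 = 47
4+7 = 11
1+1 = 2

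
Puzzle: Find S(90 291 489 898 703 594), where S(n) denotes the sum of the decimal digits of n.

9+0+2+9+1+4+8+9+8+9+8+7+0+3+5+9+4 = 95

95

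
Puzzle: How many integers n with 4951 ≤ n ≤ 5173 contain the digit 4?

The integers in [4951, 5173] that contain the digit 4: 4951, 4952, 4953, 4954, 4955, 4956, …, 5154, 5164.
84 qualify.

84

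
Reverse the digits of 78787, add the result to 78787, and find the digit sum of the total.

29

Reversal of 78787 is 78787; 78787 + 78787 = 157574.
Digit sum of 157574: 1+5+7+5+7+4 = 29.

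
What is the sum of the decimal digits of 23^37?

212

23^37 = 242063847902005849254176436075394136454464685331703
Sum of its 51 digits: 212.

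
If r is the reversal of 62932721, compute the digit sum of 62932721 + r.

Reversal of 62932721 is 12723926; 62932721 + 12723926 = 75656647.
Digit sum of 75656647: 7+5+6+5+6+6+4+7 = 46.

46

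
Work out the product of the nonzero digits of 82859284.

8×2×8×5×9×2×8×4 = 368640

368640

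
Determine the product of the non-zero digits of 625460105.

6×2×5×4×6×1×5 = 7200

7200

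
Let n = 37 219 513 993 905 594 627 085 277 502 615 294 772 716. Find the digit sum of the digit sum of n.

12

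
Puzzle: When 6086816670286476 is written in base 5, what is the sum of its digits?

40

6086816670286476 in base 5 is 22340302401020043131401.
Digit sum: 2+2+3+4+0+3+0+2+4+0+1+0+2+0+0+4+3+1+3+1+4+0+1 = 40.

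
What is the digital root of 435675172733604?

9

4+3+5+6+7+5+1+7+2+7+3+3+6+0+4 = 63
6+3 = 9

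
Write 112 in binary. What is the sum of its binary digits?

3

112 in base 2 is 1110000.
Digit sum: 1+1+1+0+0+0+0 = 3.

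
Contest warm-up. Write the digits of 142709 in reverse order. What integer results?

907241

Reversing 142709 gives 907241.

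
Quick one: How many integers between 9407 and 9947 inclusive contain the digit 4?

181

The integers in [9407, 9947] that contain the digit 4: 9407, 9408, 9409, 9410, 9411, 9412, …, 9946, 9947.
181 qualify.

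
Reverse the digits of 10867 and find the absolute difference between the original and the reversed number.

65934

Reverse of 10867 is 76801.
|10867 − 76801| = 65934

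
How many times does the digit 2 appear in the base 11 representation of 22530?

2

22530 in base 11 is 15A22.
The digit 2 appears 2 times.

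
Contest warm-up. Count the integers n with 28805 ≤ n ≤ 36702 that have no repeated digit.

The integers in [28805, 36702] that have no repeated digit: 28901, 28903, 28904, 28905, 28906, 28907, …, 36701, 36702.
2270 qualify.

2270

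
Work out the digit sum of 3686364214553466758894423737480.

151

3+6+8+6+3+6+4+2+1+4+5+5+3+4+6+6+7+5+8+8+9+4+4+2+3+7+3+7+4+8+0 = 151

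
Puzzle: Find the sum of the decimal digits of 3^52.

117

3^52 = 6461081889226673298932241
Sum of its 25 digits: 117.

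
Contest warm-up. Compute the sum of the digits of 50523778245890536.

5+0+5+2+3+7+7+8+2+4+5+8+9+0+5+3+6 = 79

79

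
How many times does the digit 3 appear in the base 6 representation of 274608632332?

3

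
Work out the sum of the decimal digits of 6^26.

99

6^26 = 170581728179578208256
Sum of its 21 digits: 99.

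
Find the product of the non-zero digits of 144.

16

1×4×4 = 16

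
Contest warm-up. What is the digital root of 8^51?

The digital root of n equals n mod 9 (or 9 when 9 | n), so we need 8^51 mod 9.
8^51 ≡ 8 (mod 9), so the digital root is 8.

8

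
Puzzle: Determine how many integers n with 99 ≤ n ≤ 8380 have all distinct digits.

4393

The integers in [99, 8380] that have all distinct digits: 102, 103, 104, 105, 106, 107, …, 8376, 8379.
4393 qualify.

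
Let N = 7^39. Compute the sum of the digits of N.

136

7^39 = 909543680129861140820205019889143
Sum of its 33 digits: 136.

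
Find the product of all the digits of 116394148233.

1×1×6×3×9×4×1×4×8×2×3×3 = 373248

373248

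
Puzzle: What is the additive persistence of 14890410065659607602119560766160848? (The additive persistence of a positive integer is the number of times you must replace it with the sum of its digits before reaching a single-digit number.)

14890410065659607602119560766160848 → 147 → 12 → 3 (3 steps)

3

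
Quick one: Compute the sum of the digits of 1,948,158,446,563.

1+9+4+8+1+5+8+4+4+6+5+6+3 = 64

64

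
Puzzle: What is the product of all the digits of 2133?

18

2×1×3×3 = 18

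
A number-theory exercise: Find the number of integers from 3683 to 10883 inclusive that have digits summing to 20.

499

The integers in [3683, 10883] that have digits summing to 20: 3683, 3692, 3719, 3728, 3737, 3746, …, 10874, 10883.
499 qualify.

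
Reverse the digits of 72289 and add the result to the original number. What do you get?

170516

Reverse of 72289 is 98227.
72289 + 98227 = 170516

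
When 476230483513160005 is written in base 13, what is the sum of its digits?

476230483513160005 in base 13 is 93C49AAB8C896886.
Digit sum: 9+3+12+4+9+10+10+11+8+12+8+9+6+8+8+6 = 133.

133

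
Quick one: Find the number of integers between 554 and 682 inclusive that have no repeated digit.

The integers in [554, 682] that have no repeated digit: 560, 561, 562, 563, 564, 567, …, 681, 682.
91 qualify.

91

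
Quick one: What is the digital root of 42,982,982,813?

2

4+2+9+8+2+9+8+2+8+1+3 = 56
5+6 = 11
1+1 = 2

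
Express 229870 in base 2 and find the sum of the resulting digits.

10

229870 in base 2 is 111000000111101110.
Digit sum: 1+1+1+0+0+0+0+0+0+1+1+1+1+0+1+1+1+0 = 10.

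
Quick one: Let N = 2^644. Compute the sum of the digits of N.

904

2^644 = 72999049881955123498258745691204661198291656115976958889267080286388402675338838184094604981077942396458276953177510516971019275542007007972042581115555427012031914789764239201325987075945660416
Sum of its 194 digits: 904.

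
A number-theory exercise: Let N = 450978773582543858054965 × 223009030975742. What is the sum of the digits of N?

143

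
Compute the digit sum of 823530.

8+2+3+5+3+0 = 21

21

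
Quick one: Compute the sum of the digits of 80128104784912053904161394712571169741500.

156

8+0+1+2+8+1+0+4+7+8+4+9+1+2+0+5+3+9+0+4+1+6+1+3+9+4+7+1+2+5+7+1+1+6+9+7+4+1+5+0+0 = 156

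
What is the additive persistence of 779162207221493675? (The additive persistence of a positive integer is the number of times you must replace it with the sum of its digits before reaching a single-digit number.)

779162207221493675 → 80 → 8 (2 steps)

2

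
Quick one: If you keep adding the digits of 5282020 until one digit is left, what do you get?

1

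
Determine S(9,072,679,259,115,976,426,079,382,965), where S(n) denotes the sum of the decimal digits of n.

9+0+7+2+6+7+9+2+5+9+1+1+5+9+7+6+4+2+6+0+7+9+3+8+2+9+6+5 = 146

146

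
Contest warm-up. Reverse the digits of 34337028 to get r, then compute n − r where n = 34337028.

-47736315

Reverse of 34337028 is 82073343.
34337028 − 82073343 = -47736315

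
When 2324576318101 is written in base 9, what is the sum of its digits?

45

2324576318101 in base 9 is 8206121405187.
Digit sum: 8+2+0+6+1+2+1+4+0+5+1+8+7 = 45.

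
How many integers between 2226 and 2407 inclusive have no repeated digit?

The integers in [2226, 2407] that have no repeated digit: 2301, 2304, 2305, 2306, 2307, 2308, …, 2406, 2407.
61 qualify.

61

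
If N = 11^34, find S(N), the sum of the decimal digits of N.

178

11^34 = 255476698618765889551019445759400441
Sum of its 36 digits: 178.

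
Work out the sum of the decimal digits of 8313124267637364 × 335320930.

8313124267637364 × 335320930 = 2787564560629729799228520
Sum of its 25 digits: 129.

129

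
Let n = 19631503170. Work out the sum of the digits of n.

36

1+9+6+3+1+5+0+3+1+7+0 = 36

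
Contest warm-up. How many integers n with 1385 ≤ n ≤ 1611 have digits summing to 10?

12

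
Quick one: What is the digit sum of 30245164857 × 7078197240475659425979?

30245164857 × 7078197240475659425979 = 214081242428548792434520843620003
Sum of its 33 digits: 117.

117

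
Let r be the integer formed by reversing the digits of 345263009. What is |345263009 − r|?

555099534

Reverse of 345263009 is 900362543.
|345263009 − 900362543| = 555099534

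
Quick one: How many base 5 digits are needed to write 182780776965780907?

25

182780776965780907 in base 5 is 3013124420222211214442112, which has 25 digits.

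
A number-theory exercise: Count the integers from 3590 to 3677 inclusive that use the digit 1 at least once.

18

The integers in [3590, 3677] that use the digit 1 at least once: 3591, 3601, 3610, 3611, 3612, 3613, …, 3661, 3671.
18 qualify.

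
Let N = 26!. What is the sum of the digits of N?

81

26! = 403291461126605635584000000
Sum of its 27 digits: 81.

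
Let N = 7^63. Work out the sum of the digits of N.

208

7^63 = 174251498233690814305510551794710260107945042018748343
Sum of its 54 digits: 208.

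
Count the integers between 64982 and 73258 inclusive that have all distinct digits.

The integers in [64982, 73258] that have all distinct digits: 64982, 64983, 64985, 64987, 65012, 65013, …, 73256, 73258.
2463 qualify.

2463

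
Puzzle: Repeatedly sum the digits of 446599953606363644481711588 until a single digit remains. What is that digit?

4+4+6+5+9+9+9+5+3+6+0+6+3+6+3+6+4+4+4+8+1+7+1+1+5+8+8 = 135
1+3+5 = 9

9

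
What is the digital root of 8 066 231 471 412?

8+0+6+6+2+3+1+4+7+1+4+1+2 = 45
4+5 = 9

9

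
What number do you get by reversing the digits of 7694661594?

4951664967

Reversing 7694661594 gives 4951664967.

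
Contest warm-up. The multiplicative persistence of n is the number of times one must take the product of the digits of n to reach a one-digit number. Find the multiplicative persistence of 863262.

3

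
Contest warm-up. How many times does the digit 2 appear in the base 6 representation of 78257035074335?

1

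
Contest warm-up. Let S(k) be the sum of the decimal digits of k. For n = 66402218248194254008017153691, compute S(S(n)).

10

First digit sum: 109.
1+0+9 = 10.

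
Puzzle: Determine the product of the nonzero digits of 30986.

3×9×8×6 = 1296

1296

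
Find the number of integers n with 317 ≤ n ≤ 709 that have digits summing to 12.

The integers in [317, 709] that have digits summing to 12: 318, 327, 336, 345, 354, 363, …, 660, 705.
34 qualify.

34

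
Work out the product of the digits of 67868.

6×7×8×6×8 = 16128

16128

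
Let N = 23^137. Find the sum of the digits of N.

23^137 = 3603408796636394106131033457901401161620272319323062878168247797107107060878910273075521213259515593914935716349070812432167922354276365875665683863440450667848319819735572257352144159703
Sum of its 187 digits: 794.

794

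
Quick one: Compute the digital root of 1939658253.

1+9+3+9+6+5+8+2+5+3 = 51
5+1 = 6

6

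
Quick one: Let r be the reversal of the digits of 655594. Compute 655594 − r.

Reverse of 655594 is 495556.
655594 − 495556 = 160038

160038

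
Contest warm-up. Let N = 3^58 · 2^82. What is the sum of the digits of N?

3^58 · 2^82 = 22776784783235208382721819683655768454684085170733056
Sum of its 53 digits: 252.

252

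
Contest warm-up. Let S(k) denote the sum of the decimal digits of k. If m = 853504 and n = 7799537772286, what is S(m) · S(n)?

1975

S(853504) = 8+5+3+5+0+4 = 25.
S(7799537772286) = 7+7+9+9+5+3+7+7+7+2+2+8+6 = 79.
25 · 79 = 1975.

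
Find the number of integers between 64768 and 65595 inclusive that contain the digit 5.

637

The integers in [64768, 65595] that contain the digit 5: 64775, 64785, 64795, 64805, 64815, 64825, …, 65594, 65595.
637 qualify.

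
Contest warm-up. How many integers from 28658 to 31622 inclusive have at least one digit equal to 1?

1226

The integers in [28658, 31622] that have at least one digit equal to 1: 28661, 28671, 28681, 28691, 28701, 28710, …, 31621, 31622.
1226 qualify.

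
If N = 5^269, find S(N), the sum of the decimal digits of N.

5^269 = 105421979432305232243485740512700190077099613823685075500777630251081442909697595922503753704495705890631680834303584760705506578940819661787756393762915951839431727421469986438751220703125
Sum of its 189 digits: 830.

830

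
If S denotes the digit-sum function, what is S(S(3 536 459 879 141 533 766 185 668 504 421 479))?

First digit sum: 165.
1+6+5 = 12.

12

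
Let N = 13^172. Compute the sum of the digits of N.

814

13^172 = 396512238730272936001430842198347812380321937407684396120441600329278613927197464702919541530167341192296001202705185293529498034205121489758932151219698703732879419884593230923994618212344881
Sum of its 192 digits: 814.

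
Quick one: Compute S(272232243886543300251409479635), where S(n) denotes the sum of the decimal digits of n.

2+7+2+2+3+2+2+4+3+8+8+6+5+4+3+3+0+0+2+5+1+4+0+9+4+7+9+6+3+5 = 119

119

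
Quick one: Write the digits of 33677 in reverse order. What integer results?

77633

Reversing 33677 gives 77633.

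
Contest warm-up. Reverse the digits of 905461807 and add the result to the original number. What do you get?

Reverse of 905461807 is 708164509.
905461807 + 708164509 = 1613626316

1613626316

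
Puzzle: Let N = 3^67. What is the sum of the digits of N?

162

3^67 = 92709463147897837085761925410587
Sum of its 32 digits: 162.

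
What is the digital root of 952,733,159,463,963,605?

5

9+5+2+7+3+3+1+5+9+4+6+3+9+6+3+6+0+5 = 86
8+6 = 14
1+4 = 5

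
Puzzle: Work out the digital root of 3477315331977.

3+4+7+7+3+1+5+3+3+1+9+7+7 = 60
6+0 = 6

6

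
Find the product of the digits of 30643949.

0

3×0×6×4×3×9×4×9 = 0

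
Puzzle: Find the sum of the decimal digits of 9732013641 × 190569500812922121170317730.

162

9732013641 × 190569500812922121170317730 = 1854624981469918672300187032664154930
Sum of its 37 digits: 162.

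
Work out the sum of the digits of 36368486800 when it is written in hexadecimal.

36368486800 in base 16 is 877BB1190.
Digit sum: 8+7+7+11+11+1+1+9+0 = 55.

55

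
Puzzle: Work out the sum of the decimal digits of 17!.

63

17! = 355687428096000
Sum of its 15 digits: 63.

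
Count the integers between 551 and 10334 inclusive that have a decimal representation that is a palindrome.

139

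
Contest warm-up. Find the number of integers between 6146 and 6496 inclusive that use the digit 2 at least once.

The integers in [6146, 6496] that use the digit 2 at least once: 6152, 6162, 6172, 6182, 6192, 6200, …, 6482, 6492.
143 qualify.

143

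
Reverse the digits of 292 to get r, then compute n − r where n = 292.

Reverse of 292 is 292.
292 − 292 = 0

0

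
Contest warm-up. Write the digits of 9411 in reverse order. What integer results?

Reversing 9411 gives 1149.

1149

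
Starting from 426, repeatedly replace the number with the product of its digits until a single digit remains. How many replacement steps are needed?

3

426 → 48 → 32 → 6 (3 steps)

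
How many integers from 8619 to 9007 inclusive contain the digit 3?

The integers in [8619, 9007] that contain the digit 3: 8623, 8630, 8631, 8632, 8633, 8634, …, 8993, 9003.
75 qualify.

75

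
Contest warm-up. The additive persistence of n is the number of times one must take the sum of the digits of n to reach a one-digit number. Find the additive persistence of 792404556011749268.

2

792404556011749268 → 80 → 8 (2 steps)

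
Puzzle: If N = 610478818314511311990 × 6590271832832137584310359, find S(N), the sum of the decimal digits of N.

610478818314511311990 × 6590271832832137584310359 = 4023221360878771985397940856553302248437904410
Sum of its 46 digits: 198.

198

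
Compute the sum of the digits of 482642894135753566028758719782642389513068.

4+8+2+6+4+2+8+9+4+1+3+5+7+5+3+5+6+6+0+2+8+7+5+8+7+1+9+7+8+2+6+4+2+3+8+9+5+1+3+0+6+8 = 207

207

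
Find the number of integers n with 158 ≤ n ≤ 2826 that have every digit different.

1520

The integers in [158, 2826] that have every digit different: 158, 159, 160, 162, 163, 164, …, 2817, 2819.
1520 qualify.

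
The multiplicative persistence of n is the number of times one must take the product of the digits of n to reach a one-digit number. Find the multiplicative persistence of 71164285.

2

71164285 → 13440 → 0 (2 steps)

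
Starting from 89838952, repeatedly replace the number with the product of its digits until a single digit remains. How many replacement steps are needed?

89838952 → 1244160 → 0 (2 steps)

2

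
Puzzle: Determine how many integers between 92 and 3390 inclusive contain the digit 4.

870

The integers in [92, 3390] that contain the digit 4: 94, 104, 114, 124, 134, 140, …, 3374, 3384.
870 qualify.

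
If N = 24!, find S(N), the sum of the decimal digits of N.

81

24! = 620448401733239439360000
Sum of its 24 digits: 81.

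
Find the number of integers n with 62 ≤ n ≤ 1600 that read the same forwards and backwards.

The integers in [62, 1600] that read the same forwards and backwards: 66, 77, 88, 99, 101, 111, …, 1441, 1551.
100 qualify.

100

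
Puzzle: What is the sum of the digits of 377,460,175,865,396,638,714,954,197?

141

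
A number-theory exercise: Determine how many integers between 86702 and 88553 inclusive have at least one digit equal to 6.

The integers in [86702, 88553] that have at least one digit equal to 6: 86702, 86703, 86704, 86705, 86706, 86707, …, 88536, 88546.
669 qualify.

669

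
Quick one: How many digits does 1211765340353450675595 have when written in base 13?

19

1211765340353450675595 in base 13 is AA10A78830705878ABA, which has 19 digits.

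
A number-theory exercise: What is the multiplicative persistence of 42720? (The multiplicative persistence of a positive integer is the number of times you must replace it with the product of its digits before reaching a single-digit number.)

1

42720 → 0 (1 step)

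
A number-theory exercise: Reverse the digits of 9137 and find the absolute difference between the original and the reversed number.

1818

Reverse of 9137 is 7319.
|9137 − 7319| = 1818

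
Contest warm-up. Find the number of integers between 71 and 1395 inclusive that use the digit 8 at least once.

339

The integers in [71, 1395] that use the digit 8 at least once: 78, 80, 81, 82, 83, 84, …, 1388, 1389.
339 qualify.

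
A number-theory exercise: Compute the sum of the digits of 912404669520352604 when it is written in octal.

912404669520352604 in base 8 is 62514063317212612534.
Digit sum: 6+2+5+1+4+0+6+3+3+1+7+2+1+2+6+1+2+5+3+4 = 64.

64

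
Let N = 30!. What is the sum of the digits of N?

30! = 265252859812191058636308480000000
Sum of its 33 digits: 117.

117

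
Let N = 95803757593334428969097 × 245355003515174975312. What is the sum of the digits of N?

184

95803757593334428969097 × 245355003515174975312 = 23505931281079540052658978322205164585933264
Sum of its 44 digits: 184.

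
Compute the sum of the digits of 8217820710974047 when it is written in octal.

8217820710974047 in base 8 is 351441017423431137.
Digit sum: 3+5+1+4+4+1+0+1+7+4+2+3+4+3+1+1+3+7 = 54.

54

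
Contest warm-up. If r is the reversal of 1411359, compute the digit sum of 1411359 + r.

21

Reversal of 1411359 is 9531141; 1411359 + 9531141 = 10942500.
Digit sum of 10942500: 1+0+9+4+2+5+0+0 = 21.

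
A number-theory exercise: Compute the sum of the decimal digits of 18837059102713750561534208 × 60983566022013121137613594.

18837059102713750561534208 × 60983566022013121137613594 = 1148751037450907250381283057815452834335408516823552
Sum of its 52 digits: 206.

206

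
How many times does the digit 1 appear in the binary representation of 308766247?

15

308766247 in base 2 is 10010011001110110011000100111.
The digit 1 appears 15 times.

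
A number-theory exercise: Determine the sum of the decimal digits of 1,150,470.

18

1+1+5+0+4+7+0 = 18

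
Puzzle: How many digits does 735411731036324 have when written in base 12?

735411731036324 in base 12 is 6A593878901A58, which has 14 digits.

14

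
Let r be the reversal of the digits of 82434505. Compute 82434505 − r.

31891077

Reverse of 82434505 is 50543428.
82434505 − 50543428 = 31891077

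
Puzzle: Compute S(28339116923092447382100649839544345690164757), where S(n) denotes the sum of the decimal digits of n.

2+8+3+3+9+1+1+6+9+2+3+0+9+2+4+4+7+3+8+2+1+0+0+6+4+9+8+3+9+5+4+4+3+4+5+6+9+0+1+6+4+7+5+7 = 196

196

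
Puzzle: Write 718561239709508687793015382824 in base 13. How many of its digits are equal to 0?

1

718561239709508687793015382824 in base 13 is 7AAA58CC12A87C5A51542234670.
The digit 0 appears 1 time.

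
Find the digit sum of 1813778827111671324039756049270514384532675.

183

1+8+1+3+7+7+8+8+2+7+1+1+1+6+7+1+3+2+4+0+3+9+7+5+6+0+4+9+2+7+0+5+1+4+3+8+4+5+3+2+6+7+5 = 183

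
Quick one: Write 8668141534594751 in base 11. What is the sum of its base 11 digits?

8668141534594751 in base 11 is 2090A341A9327830.
Digit sum: 2+0+9+0+10+3+4+1+10+9+3+2+7+8+3+0 = 71.

71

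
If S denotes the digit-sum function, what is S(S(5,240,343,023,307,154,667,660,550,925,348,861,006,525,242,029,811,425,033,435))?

First digit sum: 209.
2+0+9 = 11.

11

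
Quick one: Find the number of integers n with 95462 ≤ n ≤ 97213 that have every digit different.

570

The integers in [95462, 97213] that have every digit different: 95462, 95463, 95467, 95468, 95470, 95471, …, 97210, 97213.
570 qualify.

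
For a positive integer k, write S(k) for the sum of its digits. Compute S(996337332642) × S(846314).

S(996337332642) = 9+9+6+3+3+7+3+3+2+6+4+2 = 57.
S(846314) = 8+4+6+3+1+4 = 26.
57 · 26 = 1482.

1482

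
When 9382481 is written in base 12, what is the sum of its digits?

31

9382481 in base 12 is 3185815.
Digit sum: 3+1+8+5+8+1+5 = 31.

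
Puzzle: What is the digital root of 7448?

5

7+4+4+8 = 23
2+3 = 5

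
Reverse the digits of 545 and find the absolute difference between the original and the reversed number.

Reverse of 545 is 545.
|545 − 545| = 0

0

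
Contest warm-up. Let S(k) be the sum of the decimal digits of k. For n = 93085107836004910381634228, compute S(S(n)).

2

First digit sum: 101.
1+0+1 = 2.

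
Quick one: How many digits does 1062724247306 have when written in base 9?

13

1062724247306 in base 9 is 3677062138878, which has 13 digits.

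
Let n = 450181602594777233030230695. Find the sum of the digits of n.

102

4+5+0+1+8+1+6+0+2+5+9+4+7+7+7+2+3+3+0+3+0+2+3+0+6+9+5 = 102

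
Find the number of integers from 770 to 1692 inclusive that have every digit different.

The integers in [770, 1692] that have every digit different: 780, 781, 782, 783, 784, 785, …, 1690, 1692.
491 qualify.

491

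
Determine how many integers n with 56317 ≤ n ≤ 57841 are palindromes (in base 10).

15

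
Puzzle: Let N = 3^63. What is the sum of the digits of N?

153

3^63 = 1144561273430837494885949696427
Sum of its 31 digits: 153.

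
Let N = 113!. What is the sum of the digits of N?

666

113! = 22311927486598136465966070212187151182564399087952213171022161345724023063584214692821047352118139068425569179220877461124773845924561575264739138192463311667200000000000000000000000000
Sum of its 185 digits: 666.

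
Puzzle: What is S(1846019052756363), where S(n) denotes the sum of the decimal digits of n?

1+8+4+6+0+1+9+0+5+2+7+5+6+3+6+3 = 66

66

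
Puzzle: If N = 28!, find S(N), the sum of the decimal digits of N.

90

28! = 304888344611713860501504000000
Sum of its 30 digits: 90.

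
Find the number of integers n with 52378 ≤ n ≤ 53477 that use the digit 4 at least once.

351

The integers in [52378, 53477] that use the digit 4 at least once: 52384, 52394, 52400, 52401, 52402, 52403, …, 53476, 53477.
351 qualify.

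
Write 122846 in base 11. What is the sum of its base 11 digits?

26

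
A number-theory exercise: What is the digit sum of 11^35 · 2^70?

11^35 · 2^70 = 3317750146456487008259612151506704175590385558664274509824
Sum of its 58 digits: 251.

251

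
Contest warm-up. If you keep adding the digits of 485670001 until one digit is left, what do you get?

4+8+5+6+7+0+0+0+1 = 31
3+1 = 4

4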